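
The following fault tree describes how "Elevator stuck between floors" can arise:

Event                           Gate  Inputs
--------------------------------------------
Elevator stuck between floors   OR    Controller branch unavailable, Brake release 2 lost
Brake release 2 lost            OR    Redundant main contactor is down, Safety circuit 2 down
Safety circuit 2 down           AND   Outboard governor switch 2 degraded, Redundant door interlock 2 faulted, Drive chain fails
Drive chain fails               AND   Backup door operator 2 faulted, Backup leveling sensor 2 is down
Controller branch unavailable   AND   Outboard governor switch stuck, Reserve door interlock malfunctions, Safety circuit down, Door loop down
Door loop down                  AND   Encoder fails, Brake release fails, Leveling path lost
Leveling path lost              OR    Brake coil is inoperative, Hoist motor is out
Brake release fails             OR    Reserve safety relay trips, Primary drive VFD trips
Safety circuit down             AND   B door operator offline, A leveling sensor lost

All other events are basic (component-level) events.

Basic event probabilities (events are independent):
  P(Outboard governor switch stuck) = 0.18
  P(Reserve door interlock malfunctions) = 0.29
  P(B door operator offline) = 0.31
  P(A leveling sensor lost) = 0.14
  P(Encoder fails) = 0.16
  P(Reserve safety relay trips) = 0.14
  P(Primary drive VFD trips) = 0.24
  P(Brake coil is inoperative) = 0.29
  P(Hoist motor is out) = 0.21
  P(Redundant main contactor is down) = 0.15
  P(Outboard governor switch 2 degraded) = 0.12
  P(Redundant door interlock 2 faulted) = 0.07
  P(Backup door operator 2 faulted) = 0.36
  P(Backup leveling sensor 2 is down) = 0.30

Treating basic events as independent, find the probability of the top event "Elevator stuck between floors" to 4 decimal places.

P(Safety circuit down) [AND] = 0.31 × 0.14 = 0.043400
P(Brake release fails) [OR] = 1 − (1−0.14) × (1−0.24) = 0.346400
P(Leveling path lost) [OR] = 1 − (1−0.29) × (1−0.21) = 0.439100
P(Door loop down) [AND] = 0.16 × 0.346400 × 0.439100 = 0.024337
P(Controller branch unavailable) [AND] = 0.18 × 0.29 × 0.043400 × 0.024337 = 0.000055
P(Drive chain fails) [AND] = 0.36 × 0.30 = 0.108000
P(Safety circuit 2 down) [AND] = 0.12 × 0.07 × 0.108000 = 0.000907
P(Brake release 2 lost) [OR] = 1 − (1−0.15) × (1−0.000907) = 0.150771
P(Elevator stuck between floors) [OR] = 1 − (1−0.000055) × (1−0.150771) = 0.150818
Rounded to 4 decimal places: P(Elevator stuck between floors) ≈ 0.1508.

0.1508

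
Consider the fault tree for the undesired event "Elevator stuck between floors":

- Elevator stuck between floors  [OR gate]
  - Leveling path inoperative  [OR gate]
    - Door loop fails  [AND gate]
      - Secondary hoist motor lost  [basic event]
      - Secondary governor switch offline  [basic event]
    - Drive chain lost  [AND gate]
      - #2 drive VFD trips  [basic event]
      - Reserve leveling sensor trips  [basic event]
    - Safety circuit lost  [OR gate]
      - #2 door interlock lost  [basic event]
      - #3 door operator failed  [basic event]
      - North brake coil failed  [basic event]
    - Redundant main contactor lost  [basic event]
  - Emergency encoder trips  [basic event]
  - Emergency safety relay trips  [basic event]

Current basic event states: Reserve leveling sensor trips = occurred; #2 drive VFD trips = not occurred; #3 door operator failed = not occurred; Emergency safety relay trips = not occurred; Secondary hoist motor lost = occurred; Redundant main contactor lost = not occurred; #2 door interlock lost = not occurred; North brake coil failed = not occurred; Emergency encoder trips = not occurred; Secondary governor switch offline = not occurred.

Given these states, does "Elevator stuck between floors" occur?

No

Door loop fails [AND]: Secondary hoist motor lost=occurs, Secondary governor switch offline=not → not all inputs occur → does not occur.
Drive chain lost [AND]: #2 drive VFD trips=not, Reserve leveling sensor trips=occurs → not all inputs occur → does not occur.
Safety circuit lost [OR]: #2 door interlock lost=not, #3 door operator failed=not, North brake coil failed=not → no input occurs → does not occur.
Leveling path inoperative [OR]: Door loop fails=not, Drive chain lost=not, Safety circuit lost=not, Redundant main contactor lost=not → no input occurs → does not occur.
Elevator stuck between floors [OR]: Leveling path inoperative=not, Emergency encoder trips=not, Emergency safety relay trips=not → no input occurs → does not occur.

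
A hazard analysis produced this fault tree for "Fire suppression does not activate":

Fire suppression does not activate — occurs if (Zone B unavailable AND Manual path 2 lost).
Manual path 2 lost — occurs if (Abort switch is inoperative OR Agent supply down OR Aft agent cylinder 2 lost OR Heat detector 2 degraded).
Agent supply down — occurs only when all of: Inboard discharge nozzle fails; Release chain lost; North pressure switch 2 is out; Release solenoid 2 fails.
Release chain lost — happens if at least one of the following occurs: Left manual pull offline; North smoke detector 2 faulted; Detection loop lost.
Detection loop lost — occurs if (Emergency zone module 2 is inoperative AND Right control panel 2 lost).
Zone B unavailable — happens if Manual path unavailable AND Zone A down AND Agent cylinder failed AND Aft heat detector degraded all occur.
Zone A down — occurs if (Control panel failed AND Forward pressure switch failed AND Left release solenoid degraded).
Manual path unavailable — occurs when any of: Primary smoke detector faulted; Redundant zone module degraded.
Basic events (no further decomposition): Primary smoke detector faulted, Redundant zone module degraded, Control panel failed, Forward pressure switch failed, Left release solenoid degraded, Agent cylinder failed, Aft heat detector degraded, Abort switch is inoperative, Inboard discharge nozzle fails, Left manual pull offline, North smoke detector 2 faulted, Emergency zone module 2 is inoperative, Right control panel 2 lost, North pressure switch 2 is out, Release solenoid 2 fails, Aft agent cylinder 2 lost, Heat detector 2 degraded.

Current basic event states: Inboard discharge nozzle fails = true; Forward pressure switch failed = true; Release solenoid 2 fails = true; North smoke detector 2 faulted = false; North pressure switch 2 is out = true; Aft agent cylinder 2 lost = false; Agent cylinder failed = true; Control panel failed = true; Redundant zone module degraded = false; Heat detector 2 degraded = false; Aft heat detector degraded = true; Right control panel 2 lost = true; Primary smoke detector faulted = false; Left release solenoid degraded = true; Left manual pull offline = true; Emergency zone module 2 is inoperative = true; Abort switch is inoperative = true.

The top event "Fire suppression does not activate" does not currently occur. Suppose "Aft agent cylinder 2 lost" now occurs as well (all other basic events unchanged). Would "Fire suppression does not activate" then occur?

Counterfactual: set "Aft agent cylinder 2 lost" to occurred.
Manual path unavailable [OR]: Primary smoke detector faulted=not, Redundant zone module degraded=not → no input occurs → does not occur.
Zone A down [AND]: Control panel failed=occurs, Forward pressure switch failed=occurs, Left release solenoid degraded=occurs → all inputs occur → occurs.
Zone B unavailable [AND]: Manual path unavailable=not, Zone A down=occurs, Agent cylinder failed=occurs, Aft heat detector degraded=occurs → not all inputs occur → does not occur.
Detection loop lost [AND]: Emergency zone module 2 is inoperative=occurs, Right control panel 2 lost=occurs → all inputs occur → occurs.
Release chain lost [OR]: Left manual pull offline=occurs, North smoke detector 2 faulted=not, Detection loop lost=occurs → at least one input occurs → occurs.
Agent supply down [AND]: Inboard discharge nozzle fails=occurs, Release chain lost=occurs, North pressure switch 2 is out=occurs, Release solenoid 2 fails=occurs → all inputs occur → occurs.
Manual path 2 lost [OR]: Abort switch is inoperative=occurs, Agent supply down=occurs, Aft agent cylinder 2 lost=occurs, Heat detector 2 degraded=not → at least one input occurs → occurs.
Fire suppression does not activate [AND]: Zone B unavailable=not, Manual path 2 lost=occurs → not all inputs occur → does not occur.

No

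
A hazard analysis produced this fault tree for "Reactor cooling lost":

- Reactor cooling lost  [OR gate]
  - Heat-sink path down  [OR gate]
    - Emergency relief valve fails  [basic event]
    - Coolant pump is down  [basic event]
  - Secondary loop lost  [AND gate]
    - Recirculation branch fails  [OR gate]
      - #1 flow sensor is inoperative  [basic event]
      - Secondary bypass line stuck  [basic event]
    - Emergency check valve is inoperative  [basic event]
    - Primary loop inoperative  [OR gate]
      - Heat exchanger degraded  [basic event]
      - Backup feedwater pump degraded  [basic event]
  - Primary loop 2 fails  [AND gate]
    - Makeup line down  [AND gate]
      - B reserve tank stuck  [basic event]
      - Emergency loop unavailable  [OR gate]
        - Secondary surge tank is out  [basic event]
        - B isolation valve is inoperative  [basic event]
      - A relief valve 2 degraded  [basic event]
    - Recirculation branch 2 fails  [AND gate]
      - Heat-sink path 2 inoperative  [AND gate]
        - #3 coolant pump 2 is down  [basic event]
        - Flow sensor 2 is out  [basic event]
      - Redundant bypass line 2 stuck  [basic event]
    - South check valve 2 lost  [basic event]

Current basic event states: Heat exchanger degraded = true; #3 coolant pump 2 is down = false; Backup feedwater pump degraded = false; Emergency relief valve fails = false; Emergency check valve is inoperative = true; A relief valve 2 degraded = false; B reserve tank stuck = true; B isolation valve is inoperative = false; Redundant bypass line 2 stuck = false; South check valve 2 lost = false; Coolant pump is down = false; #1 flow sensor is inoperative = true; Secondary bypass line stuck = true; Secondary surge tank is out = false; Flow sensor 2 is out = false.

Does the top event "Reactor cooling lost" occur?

Heat-sink path down [OR]: Emergency relief valve fails=not, Coolant pump is down=not → no input occurs → does not occur.
Recirculation branch fails [OR]: #1 flow sensor is inoperative=occurs, Secondary bypass line stuck=occurs → at least one input occurs → occurs.
Primary loop inoperative [OR]: Heat exchanger degraded=occurs, Backup feedwater pump degraded=not → at least one input occurs → occurs.
Secondary loop lost [AND]: Recirculation branch fails=occurs, Emergency check valve is inoperative=occurs, Primary loop inoperative=occurs → all inputs occur → occurs.
Emergency loop unavailable [OR]: Secondary surge tank is out=not, B isolation valve is inoperative=not → no input occurs → does not occur.
Makeup line down [AND]: B reserve tank stuck=occurs, Emergency loop unavailable=not, A relief valve 2 degraded=not → not all inputs occur → does not occur.
Heat-sink path 2 inoperative [AND]: #3 coolant pump 2 is down=not, Flow sensor 2 is out=not → not all inputs occur → does not occur.
Recirculation branch 2 fails [AND]: Heat-sink path 2 inoperative=not, Redundant bypass line 2 stuck=not → not all inputs occur → does not occur.
Primary loop 2 fails [AND]: Makeup line down=not, Recirculation branch 2 fails=not, South check valve 2 lost=not → not all inputs occur → does not occur.
Reactor cooling lost [OR]: Heat-sink path down=not, Secondary loop lost=occurs, Primary loop 2 fails=not → at least one input occurs → occurs.

Yes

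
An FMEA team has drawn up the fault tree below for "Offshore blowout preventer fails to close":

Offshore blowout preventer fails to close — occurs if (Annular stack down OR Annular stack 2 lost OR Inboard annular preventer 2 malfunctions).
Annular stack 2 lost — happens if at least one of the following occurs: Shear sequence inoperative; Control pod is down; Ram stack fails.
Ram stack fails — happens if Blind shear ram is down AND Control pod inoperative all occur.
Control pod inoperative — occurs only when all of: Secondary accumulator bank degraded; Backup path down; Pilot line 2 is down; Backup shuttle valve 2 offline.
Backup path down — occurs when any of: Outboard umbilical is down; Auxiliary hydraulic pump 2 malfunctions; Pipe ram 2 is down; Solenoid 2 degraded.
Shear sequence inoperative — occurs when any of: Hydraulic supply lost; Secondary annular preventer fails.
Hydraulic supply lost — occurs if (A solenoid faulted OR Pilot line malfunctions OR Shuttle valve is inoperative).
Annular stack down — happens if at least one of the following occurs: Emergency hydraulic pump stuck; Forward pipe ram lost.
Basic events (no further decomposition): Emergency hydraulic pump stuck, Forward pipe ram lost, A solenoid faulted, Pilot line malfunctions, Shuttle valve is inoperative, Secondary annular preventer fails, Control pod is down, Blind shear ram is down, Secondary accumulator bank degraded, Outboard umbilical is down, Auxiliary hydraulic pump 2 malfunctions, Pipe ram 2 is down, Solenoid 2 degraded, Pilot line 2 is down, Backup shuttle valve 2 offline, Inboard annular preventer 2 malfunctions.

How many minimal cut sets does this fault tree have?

12

Annular stack down [OR]: union of children's cut sets → 2 cut set(s).
Hydraulic supply lost [OR]: union of children's cut sets → 3 cut set(s).
Shear sequence inoperative [OR]: union of children's cut sets → 4 cut set(s).
Backup path down [OR]: union of children's cut sets → 4 cut set(s).
Control pod inoperative [AND]: one cut set from each child combined → 1 × 4 × 1 × 1 = 4 cut set(s).
Ram stack fails [AND]: one cut set from each child combined → 1 × 4 = 4 cut set(s).
Annular stack 2 lost [OR]: union of children's cut sets → 9 cut set(s).
Offshore blowout preventer fails to close [OR]: union of children's cut sets → 12 cut set(s).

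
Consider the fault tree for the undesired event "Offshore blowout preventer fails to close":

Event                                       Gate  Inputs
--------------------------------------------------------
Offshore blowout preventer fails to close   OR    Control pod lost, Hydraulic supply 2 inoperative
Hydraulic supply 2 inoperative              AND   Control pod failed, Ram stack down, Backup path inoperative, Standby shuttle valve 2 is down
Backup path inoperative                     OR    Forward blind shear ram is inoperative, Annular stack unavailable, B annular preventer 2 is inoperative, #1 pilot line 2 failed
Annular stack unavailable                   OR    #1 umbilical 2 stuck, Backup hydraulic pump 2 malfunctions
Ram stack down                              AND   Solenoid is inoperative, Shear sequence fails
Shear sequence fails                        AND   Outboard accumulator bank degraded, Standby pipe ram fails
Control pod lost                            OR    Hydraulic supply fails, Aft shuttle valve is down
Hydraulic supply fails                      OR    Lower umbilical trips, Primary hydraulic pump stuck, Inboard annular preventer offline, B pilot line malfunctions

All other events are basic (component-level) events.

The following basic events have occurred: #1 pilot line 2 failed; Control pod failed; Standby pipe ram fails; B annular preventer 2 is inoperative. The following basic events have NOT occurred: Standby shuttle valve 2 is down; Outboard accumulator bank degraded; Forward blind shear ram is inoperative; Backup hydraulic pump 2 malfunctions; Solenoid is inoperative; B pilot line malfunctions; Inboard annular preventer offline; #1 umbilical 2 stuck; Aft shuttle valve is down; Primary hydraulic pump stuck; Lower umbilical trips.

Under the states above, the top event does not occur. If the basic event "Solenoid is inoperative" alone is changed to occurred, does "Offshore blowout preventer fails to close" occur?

No

Counterfactual: set "Solenoid is inoperative" to occurred.
Hydraulic supply fails [OR]: Lower umbilical trips=not, Primary hydraulic pump stuck=not, Inboard annular preventer offline=not, B pilot line malfunctions=not → no input occurs → does not occur.
Control pod lost [OR]: Hydraulic supply fails=not, Aft shuttle valve is down=not → no input occurs → does not occur.
Shear sequence fails [AND]: Outboard accumulator bank degraded=not, Standby pipe ram fails=occurs → not all inputs occur → does not occur.
Ram stack down [AND]: Solenoid is inoperative=occurs, Shear sequence fails=not → not all inputs occur → does not occur.
Annular stack unavailable [OR]: #1 umbilical 2 stuck=not, Backup hydraulic pump 2 malfunctions=not → no input occurs → does not occur.
Backup path inoperative [OR]: Forward blind shear ram is inoperative=not, Annular stack unavailable=not, B annular preventer 2 is inoperative=occurs, #1 pilot line 2 failed=occurs → at least one input occurs → occurs.
Hydraulic supply 2 inoperative [AND]: Control pod failed=occurs, Ram stack down=not, Backup path inoperative=occurs, Standby shuttle valve 2 is down=not → not all inputs occur → does not occur.
Offshore blowout preventer fails to close [OR]: Control pod lost=not, Hydraulic supply 2 inoperative=not → no input occurs → does not occur.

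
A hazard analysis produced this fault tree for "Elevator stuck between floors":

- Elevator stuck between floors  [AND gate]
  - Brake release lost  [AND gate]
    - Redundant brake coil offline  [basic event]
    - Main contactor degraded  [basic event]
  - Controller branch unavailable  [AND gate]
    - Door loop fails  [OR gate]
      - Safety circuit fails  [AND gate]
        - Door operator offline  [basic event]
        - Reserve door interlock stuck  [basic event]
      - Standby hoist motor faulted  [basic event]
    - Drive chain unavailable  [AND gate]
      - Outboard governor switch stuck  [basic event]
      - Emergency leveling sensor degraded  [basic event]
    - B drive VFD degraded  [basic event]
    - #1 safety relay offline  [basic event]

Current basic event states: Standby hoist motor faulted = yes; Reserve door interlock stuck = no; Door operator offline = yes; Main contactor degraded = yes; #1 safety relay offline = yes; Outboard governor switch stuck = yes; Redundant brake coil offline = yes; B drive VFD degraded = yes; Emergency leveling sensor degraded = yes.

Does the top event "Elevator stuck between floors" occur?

Yes

Brake release lost [AND]: Redundant brake coil offline=occurs, Main contactor degraded=occurs → all inputs occur → occurs.
Safety circuit fails [AND]: Door operator offline=occurs, Reserve door interlock stuck=not → not all inputs occur → does not occur.
Door loop fails [OR]: Safety circuit fails=not, Standby hoist motor faulted=occurs → at least one input occurs → occurs.
Drive chain unavailable [AND]: Outboard governor switch stuck=occurs, Emergency leveling sensor degraded=occurs → all inputs occur → occurs.
Controller branch unavailable [AND]: Door loop fails=occurs, Drive chain unavailable=occurs, B drive VFD degraded=occurs, #1 safety relay offline=occurs → all inputs occur → occurs.
Elevator stuck between floors [AND]: Brake release lost=occurs, Controller branch unavailable=occurs → all inputs occur → occurs.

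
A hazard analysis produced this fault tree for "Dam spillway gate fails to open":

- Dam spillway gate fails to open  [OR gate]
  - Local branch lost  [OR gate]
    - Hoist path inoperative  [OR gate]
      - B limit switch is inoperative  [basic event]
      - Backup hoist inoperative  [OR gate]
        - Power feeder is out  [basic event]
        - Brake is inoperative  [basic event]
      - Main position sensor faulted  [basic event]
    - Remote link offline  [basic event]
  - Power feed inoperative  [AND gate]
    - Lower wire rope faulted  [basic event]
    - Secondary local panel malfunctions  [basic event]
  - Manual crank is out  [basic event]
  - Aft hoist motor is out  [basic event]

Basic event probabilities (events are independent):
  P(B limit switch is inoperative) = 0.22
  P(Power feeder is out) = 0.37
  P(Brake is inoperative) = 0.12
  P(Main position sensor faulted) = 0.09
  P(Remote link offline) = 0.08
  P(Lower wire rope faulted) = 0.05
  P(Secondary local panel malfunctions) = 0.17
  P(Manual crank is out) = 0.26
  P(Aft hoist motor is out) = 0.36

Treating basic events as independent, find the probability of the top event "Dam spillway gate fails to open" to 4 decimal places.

P(Backup hoist inoperative) [OR] = 1 − (1−0.37) × (1−0.12) = 0.445600
P(Hoist path inoperative) [OR] = 1 − (1−0.22) × (1−0.445600) × (1−0.09) = 0.606487
P(Local branch lost) [OR] = 1 − (1−0.606487) × (1−0.08) = 0.637968
P(Power feed inoperative) [AND] = 0.05 × 0.17 = 0.008500
P(Dam spillway gate fails to open) [OR] = 1 − (1−0.637968) × (1−0.008500) × (1−0.26) × (1−0.36) = 0.829999
Rounded to 4 decimal places: P(Dam spillway gate fails to open) ≈ 0.8300.

0.8300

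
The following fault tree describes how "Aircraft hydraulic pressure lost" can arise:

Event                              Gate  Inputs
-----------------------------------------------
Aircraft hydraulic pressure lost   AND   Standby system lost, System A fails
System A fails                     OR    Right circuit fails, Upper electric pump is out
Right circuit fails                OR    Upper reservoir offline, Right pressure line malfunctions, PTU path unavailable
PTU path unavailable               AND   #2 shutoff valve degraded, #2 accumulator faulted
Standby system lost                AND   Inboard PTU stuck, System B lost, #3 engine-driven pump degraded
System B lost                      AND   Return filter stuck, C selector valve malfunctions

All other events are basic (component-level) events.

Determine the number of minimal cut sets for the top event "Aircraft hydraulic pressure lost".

4

System B lost [AND]: one cut set from each child combined → 1 × 1 = 1 cut set(s).
Standby system lost [AND]: one cut set from each child combined → 1 × 1 × 1 = 1 cut set(s).
PTU path unavailable [AND]: one cut set from each child combined → 1 × 1 = 1 cut set(s).
Right circuit fails [OR]: union of children's cut sets → 3 cut set(s).
System A fails [OR]: union of children's cut sets → 4 cut set(s).
Aircraft hydraulic pressure lost [AND]: one cut set from each child combined → 1 × 4 = 4 cut set(s).
Minimal cut sets: {#3 engine-driven pump degraded, C selector valve malfunctions, Inboard PTU stuck, Return filter stuck, Upper reservoir offline}; {#3 engine-driven pump degraded, C selector valve malfunctions, Inboard PTU stuck, Return filter stuck, Right pressure line malfunctions}; {#2 accumulator faulted, #2 shutoff valve degraded, #3 engine-driven pump degraded, C selector valve malfunctions, Inboard PTU stuck, Return filter stuck}; {#3 engine-driven pump degraded, C selector valve malfunctions, Inboard PTU stuck, Return filter stuck, Upper electric pump is out}.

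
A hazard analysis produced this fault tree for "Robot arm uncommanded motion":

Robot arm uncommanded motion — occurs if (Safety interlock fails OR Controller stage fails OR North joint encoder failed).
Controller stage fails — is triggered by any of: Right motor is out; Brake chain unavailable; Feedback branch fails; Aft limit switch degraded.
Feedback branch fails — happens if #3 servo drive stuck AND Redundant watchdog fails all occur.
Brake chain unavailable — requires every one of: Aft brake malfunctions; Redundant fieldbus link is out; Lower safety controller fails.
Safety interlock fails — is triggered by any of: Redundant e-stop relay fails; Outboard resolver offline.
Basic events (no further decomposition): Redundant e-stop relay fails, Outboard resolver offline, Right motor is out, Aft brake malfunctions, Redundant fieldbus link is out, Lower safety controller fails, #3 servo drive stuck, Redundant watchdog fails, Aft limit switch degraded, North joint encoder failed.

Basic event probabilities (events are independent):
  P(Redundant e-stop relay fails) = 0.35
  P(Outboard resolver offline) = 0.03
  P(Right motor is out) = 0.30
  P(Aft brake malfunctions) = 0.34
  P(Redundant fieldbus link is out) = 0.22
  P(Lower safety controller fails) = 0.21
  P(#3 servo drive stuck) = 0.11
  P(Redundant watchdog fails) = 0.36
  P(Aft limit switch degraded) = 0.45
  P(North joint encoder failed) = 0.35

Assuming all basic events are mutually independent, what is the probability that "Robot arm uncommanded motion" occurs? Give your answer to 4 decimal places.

P(Safety interlock fails) [OR] = 1 − (1−0.35) × (1−0.03) = 0.369500
P(Brake chain unavailable) [AND] = 0.34 × 0.22 × 0.21 = 0.015708
P(Feedback branch fails) [AND] = 0.11 × 0.36 = 0.039600
P(Controller stage fails) [OR] = 1 − (1−0.30) × (1−0.015708) × (1−0.039600) × (1−0.45) = 0.636054
P(Robot arm uncommanded motion) [OR] = 1 − (1−0.369500) × (1−0.636054) × (1−0.35) = 0.850846
Rounded to 4 decimal places: P(Robot arm uncommanded motion) ≈ 0.8508.

0.8508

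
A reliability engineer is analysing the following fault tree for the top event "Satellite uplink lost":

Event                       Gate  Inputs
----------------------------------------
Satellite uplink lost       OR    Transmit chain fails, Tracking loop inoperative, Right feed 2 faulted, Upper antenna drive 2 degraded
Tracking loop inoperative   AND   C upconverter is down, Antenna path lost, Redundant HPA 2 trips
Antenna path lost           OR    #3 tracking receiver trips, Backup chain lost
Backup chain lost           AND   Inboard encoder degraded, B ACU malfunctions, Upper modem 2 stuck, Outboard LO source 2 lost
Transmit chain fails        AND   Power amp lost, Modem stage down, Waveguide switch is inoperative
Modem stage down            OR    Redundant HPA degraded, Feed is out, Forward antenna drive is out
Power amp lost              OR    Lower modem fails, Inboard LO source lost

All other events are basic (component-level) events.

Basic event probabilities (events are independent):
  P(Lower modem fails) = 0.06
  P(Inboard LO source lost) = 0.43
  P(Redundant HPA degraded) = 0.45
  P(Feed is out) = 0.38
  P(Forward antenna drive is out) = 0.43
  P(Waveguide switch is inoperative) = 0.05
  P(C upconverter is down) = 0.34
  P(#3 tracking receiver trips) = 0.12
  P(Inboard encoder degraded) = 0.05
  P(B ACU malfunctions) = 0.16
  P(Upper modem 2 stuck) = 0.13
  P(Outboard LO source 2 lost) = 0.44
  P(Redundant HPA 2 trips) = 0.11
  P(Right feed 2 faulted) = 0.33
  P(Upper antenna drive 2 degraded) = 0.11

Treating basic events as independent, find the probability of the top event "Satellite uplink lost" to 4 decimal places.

P(Power amp lost) [OR] = 1 − (1−0.06) × (1−0.43) = 0.464200
P(Modem stage down) [OR] = 1 − (1−0.45) × (1−0.38) × (1−0.43) = 0.805630
P(Transmit chain fails) [AND] = 0.464200 × 0.805630 × 0.05 = 0.018699
P(Backup chain lost) [AND] = 0.05 × 0.16 × 0.13 × 0.44 = 0.000458
P(Antenna path lost) [OR] = 1 − (1−0.12) × (1−0.000458) = 0.120403
P(Tracking loop inoperative) [AND] = 0.34 × 0.120403 × 0.11 = 0.004503
P(Satellite uplink lost) [OR] = 1 − (1−0.018699) × (1−0.004503) × (1−0.33) × (1−0.11) = 0.417485
Rounded to 4 decimal places: P(Satellite uplink lost) ≈ 0.4175.

0.4175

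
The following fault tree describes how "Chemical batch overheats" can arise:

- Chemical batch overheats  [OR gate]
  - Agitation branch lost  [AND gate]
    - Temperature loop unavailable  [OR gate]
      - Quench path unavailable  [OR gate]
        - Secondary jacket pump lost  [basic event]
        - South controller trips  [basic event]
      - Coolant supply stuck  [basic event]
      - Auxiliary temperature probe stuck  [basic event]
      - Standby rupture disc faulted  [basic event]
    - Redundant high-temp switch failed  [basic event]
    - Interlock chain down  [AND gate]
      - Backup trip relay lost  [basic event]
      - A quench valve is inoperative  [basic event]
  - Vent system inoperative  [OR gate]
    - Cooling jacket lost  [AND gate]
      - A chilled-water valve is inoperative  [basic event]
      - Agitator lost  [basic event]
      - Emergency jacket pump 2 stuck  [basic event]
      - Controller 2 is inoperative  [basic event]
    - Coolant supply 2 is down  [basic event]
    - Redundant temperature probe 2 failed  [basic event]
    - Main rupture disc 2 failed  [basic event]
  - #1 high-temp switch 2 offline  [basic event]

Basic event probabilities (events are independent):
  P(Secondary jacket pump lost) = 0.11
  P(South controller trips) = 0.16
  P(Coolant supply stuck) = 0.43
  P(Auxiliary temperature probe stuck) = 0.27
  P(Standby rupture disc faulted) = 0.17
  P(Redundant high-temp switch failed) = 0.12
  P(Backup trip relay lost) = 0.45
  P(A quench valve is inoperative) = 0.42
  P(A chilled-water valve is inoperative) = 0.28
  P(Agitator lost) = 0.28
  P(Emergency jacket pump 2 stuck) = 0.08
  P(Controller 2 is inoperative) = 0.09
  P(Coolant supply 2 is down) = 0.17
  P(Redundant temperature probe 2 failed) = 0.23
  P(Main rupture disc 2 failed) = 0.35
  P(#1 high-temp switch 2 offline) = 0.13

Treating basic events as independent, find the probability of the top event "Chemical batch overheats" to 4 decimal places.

P(Quench path unavailable) [OR] = 1 − (1−0.11) × (1−0.16) = 0.252400
P(Temperature loop unavailable) [OR] = 1 − (1−0.252400) × (1−0.43) × (1−0.27) × (1−0.17) = 0.741807
P(Interlock chain down) [AND] = 0.45 × 0.42 = 0.189000
P(Agitation branch lost) [AND] = 0.741807 × 0.12 × 0.189000 = 0.016824
P(Cooling jacket lost) [AND] = 0.28 × 0.28 × 0.08 × 0.09 = 0.000564
P(Vent system inoperative) [OR] = 1 − (1−0.000564) × (1−0.17) × (1−0.23) × (1−0.35) = 0.584819
P(Chemical batch overheats) [OR] = 1 − (1−0.016824) × (1−0.584819) × (1−0.13) = 0.644869
Rounded to 4 decimal places: P(Chemical batch overheats) ≈ 0.6449.

0.6449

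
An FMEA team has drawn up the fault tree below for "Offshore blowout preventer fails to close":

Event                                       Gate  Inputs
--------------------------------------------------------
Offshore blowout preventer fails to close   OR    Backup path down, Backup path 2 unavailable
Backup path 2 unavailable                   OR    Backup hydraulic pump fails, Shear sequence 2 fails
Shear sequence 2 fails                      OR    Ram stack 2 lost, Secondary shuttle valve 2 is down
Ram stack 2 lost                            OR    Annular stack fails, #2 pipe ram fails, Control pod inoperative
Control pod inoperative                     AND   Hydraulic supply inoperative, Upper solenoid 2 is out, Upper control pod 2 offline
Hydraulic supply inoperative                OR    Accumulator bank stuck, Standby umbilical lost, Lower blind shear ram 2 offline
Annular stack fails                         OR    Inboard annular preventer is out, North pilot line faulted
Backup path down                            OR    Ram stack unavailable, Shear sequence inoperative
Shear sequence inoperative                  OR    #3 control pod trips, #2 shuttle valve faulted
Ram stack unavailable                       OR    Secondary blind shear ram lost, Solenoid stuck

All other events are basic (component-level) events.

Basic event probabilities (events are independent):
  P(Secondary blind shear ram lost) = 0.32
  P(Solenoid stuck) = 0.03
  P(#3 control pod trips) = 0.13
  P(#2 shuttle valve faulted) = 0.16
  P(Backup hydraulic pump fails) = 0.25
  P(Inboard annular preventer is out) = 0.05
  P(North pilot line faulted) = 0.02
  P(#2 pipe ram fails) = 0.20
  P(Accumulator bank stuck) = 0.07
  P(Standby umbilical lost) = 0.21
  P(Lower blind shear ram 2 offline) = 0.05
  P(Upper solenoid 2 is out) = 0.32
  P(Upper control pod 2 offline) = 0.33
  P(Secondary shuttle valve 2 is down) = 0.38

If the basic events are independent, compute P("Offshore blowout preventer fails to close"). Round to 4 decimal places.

0.8384

P(Ram stack unavailable) [OR] = 1 − (1−0.32) × (1−0.03) = 0.340400
P(Shear sequence inoperative) [OR] = 1 − (1−0.13) × (1−0.16) = 0.269200
P(Backup path down) [OR] = 1 − (1−0.340400) × (1−0.269200) = 0.517964
P(Annular stack fails) [OR] = 1 − (1−0.05) × (1−0.02) = 0.069000
P(Hydraulic supply inoperative) [OR] = 1 − (1−0.07) × (1−0.21) × (1−0.05) = 0.302035
P(Control pod inoperative) [AND] = 0.302035 × 0.32 × 0.33 = 0.031895
P(Ram stack 2 lost) [OR] = 1 − (1−0.069000) × (1−0.20) × (1−0.031895) = 0.278955
P(Shear sequence 2 fails) [OR] = 1 − (1−0.278955) × (1−0.38) = 0.552952
P(Backup path 2 unavailable) [OR] = 1 − (1−0.25) × (1−0.552952) = 0.664714
P(Offshore blowout preventer fails to close) [OR] = 1 − (1−0.517964) × (1−0.664714) = 0.838380
Rounded to 4 decimal places: P(Offshore blowout preventer fails to close) ≈ 0.8384.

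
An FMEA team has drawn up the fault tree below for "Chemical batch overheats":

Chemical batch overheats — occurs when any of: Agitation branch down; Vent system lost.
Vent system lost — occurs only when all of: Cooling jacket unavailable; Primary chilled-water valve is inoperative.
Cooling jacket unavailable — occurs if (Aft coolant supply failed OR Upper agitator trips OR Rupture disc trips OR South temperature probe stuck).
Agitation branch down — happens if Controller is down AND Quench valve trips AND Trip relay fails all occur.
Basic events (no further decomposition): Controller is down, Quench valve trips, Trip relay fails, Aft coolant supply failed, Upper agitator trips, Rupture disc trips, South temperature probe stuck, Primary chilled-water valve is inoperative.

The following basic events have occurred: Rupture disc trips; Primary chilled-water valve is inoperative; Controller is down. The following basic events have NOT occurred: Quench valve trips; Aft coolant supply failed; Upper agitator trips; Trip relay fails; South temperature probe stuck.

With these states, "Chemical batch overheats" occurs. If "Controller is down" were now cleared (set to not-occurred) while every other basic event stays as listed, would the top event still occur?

Counterfactual: set "Controller is down" to not occurred.
Agitation branch down [AND]: Controller is down=not, Quench valve trips=not, Trip relay fails=not → not all inputs occur → does not occur.
Cooling jacket unavailable [OR]: Aft coolant supply failed=not, Upper agitator trips=not, Rupture disc trips=occurs, South temperature probe stuck=not → at least one input occurs → occurs.
Vent system lost [AND]: Cooling jacket unavailable=occurs, Primary chilled-water valve is inoperative=occurs → all inputs occur → occurs.
Chemical batch overheats [OR]: Agitation branch down=not, Vent system lost=occurs → at least one input occurs → occurs.

Yes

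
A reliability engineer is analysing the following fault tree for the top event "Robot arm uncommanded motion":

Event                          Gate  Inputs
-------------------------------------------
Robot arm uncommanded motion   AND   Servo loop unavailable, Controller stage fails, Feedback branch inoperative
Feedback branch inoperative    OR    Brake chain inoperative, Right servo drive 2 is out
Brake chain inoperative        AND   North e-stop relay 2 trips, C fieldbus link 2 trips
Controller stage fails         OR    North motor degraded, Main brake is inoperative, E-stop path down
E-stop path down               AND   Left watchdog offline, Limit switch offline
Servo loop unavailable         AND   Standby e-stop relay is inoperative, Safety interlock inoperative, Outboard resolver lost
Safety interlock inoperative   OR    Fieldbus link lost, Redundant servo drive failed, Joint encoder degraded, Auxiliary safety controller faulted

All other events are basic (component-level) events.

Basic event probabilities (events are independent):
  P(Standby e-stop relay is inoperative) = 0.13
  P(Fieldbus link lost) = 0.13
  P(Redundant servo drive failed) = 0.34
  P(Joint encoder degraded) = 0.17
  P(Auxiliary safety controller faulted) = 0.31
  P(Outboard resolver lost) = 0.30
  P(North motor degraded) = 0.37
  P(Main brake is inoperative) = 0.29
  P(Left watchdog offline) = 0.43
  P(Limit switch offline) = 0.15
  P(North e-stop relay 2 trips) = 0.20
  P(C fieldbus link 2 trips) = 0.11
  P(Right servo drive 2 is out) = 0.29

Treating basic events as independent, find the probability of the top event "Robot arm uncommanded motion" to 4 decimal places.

P(Safety interlock inoperative) [OR] = 1 − (1−0.13) × (1−0.34) × (1−0.17) × (1−0.31) = 0.671156
P(Servo loop unavailable) [AND] = 0.13 × 0.671156 × 0.30 = 0.026175
P(E-stop path down) [AND] = 0.43 × 0.15 = 0.064500
P(Controller stage fails) [OR] = 1 − (1−0.37) × (1−0.29) × (1−0.064500) = 0.581551
P(Brake chain inoperative) [AND] = 0.20 × 0.11 = 0.022000
P(Feedback branch inoperative) [OR] = 1 − (1−0.022000) × (1−0.29) = 0.305620
P(Robot arm uncommanded motion) [AND] = 0.026175 × 0.581551 × 0.305620 = 0.004652
Rounded to 4 decimal places: P(Robot arm uncommanded motion) ≈ 0.0047.

0.0047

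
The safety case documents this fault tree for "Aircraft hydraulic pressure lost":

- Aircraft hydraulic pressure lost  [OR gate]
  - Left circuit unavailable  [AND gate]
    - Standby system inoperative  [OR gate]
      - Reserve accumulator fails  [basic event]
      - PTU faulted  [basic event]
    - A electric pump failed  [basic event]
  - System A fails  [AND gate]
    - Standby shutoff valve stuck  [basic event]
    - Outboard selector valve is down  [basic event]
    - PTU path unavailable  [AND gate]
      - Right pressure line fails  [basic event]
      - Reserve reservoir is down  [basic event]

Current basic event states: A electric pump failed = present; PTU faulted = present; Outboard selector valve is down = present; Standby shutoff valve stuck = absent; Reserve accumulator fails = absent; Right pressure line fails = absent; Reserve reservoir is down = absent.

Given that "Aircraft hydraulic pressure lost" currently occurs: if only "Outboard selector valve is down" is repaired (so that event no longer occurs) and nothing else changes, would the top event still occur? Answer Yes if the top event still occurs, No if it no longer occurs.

Yes

Counterfactual: set "Outboard selector valve is down" to not occurred.
Standby system inoperative [OR]: Reserve accumulator fails=not, PTU faulted=occurs → at least one input occurs → occurs.
Left circuit unavailable [AND]: Standby system inoperative=occurs, A electric pump failed=occurs → all inputs occur → occurs.
PTU path unavailable [AND]: Right pressure line fails=not, Reserve reservoir is down=not → not all inputs occur → does not occur.
System A fails [AND]: Standby shutoff valve stuck=not, Outboard selector valve is down=not, PTU path unavailable=not → not all inputs occur → does not occur.
Aircraft hydraulic pressure lost [OR]: Left circuit unavailable=occurs, System A fails=not → at least one input occurs → occurs.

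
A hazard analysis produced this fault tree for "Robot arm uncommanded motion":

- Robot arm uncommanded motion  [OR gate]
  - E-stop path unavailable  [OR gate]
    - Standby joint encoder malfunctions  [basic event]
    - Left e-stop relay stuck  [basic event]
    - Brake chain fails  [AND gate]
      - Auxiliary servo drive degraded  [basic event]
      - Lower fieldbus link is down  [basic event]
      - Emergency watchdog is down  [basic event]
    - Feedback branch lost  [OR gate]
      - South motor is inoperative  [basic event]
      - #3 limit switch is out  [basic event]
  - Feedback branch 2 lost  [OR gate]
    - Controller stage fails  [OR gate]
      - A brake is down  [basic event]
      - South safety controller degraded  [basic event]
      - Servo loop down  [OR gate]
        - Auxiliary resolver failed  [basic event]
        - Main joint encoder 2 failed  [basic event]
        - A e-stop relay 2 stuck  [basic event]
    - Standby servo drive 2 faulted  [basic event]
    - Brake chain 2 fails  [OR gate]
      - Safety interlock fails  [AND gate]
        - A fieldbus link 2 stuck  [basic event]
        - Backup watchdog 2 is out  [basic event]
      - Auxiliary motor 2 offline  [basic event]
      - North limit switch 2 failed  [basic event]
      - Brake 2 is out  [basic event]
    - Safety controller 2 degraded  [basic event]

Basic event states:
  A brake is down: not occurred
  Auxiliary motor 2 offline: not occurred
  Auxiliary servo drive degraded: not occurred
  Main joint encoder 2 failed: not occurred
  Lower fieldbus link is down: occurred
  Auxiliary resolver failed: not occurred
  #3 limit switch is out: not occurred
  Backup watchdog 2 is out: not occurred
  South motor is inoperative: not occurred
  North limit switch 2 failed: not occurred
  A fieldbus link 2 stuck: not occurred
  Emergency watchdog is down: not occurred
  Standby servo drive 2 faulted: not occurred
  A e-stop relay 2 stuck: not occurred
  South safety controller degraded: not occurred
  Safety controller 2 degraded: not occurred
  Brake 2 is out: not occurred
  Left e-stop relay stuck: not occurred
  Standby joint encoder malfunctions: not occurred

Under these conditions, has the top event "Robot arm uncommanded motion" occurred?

No

Brake chain fails [AND]: Auxiliary servo drive degraded=not, Lower fieldbus link is down=occurs, Emergency watchdog is down=not → not all inputs occur → does not occur.
Feedback branch lost [OR]: South motor is inoperative=not, #3 limit switch is out=not → no input occurs → does not occur.
E-stop path unavailable [OR]: Standby joint encoder malfunctions=not, Left e-stop relay stuck=not, Brake chain fails=not, Feedback branch lost=not → no input occurs → does not occur.
Servo loop down [OR]: Auxiliary resolver failed=not, Main joint encoder 2 failed=not, A e-stop relay 2 stuck=not → no input occurs → does not occur.
Controller stage fails [OR]: A brake is down=not, South safety controller degraded=not, Servo loop down=not → no input occurs → does not occur.
Safety interlock fails [AND]: A fieldbus link 2 stuck=not, Backup watchdog 2 is out=not → not all inputs occur → does not occur.
Brake chain 2 fails [OR]: Safety interlock fails=not, Auxiliary motor 2 offline=not, North limit switch 2 failed=not, Brake 2 is out=not → no input occurs → does not occur.
Feedback branch 2 lost [OR]: Controller stage fails=not, Standby servo drive 2 faulted=not, Brake chain 2 fails=not, Safety controller 2 degraded=not → no input occurs → does not occur.
Robot arm uncommanded motion [OR]: E-stop path unavailable=not, Feedback branch 2 lost=not → no input occurs → does not occur.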